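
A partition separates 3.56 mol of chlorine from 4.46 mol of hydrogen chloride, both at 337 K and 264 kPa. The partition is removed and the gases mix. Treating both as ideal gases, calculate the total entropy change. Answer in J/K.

Mole fractions: x_A = 3.56/8.02 = 0.444, x_B = 0.556.
ΔS_mix = −R(n_A ln x_A + n_B ln x_B) = −8.314 × (3.56 ln 0.444 + 4.46 ln 0.556) = 45.8 J/K.

ΔS_mix = 45.8 J/K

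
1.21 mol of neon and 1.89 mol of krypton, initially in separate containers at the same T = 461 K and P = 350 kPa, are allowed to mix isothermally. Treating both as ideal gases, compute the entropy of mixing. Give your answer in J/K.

Mole fractions: x_A = 1.21/3.1 = 0.39, x_B = 0.61.
ΔS_mix = −R(n_A ln x_A + n_B ln x_B) = −8.314 × (1.21 ln 0.39 + 1.89 ln 0.61) = 17.2 J/K.

ΔS_mix = 17.2 J/K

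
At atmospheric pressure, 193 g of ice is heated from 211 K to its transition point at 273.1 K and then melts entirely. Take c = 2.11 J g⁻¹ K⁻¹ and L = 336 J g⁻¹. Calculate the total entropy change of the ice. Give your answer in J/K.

ΔS = 343 J/K

Warming step: ΔS₁ = m c ln(T_tr/T_i) = 193 × 2.11 × ln(273.1/211) = 105.1 J/K.
Phase change: ΔS₂ = +mL/T_tr = 193 × 336 / 273.1 = 237.5 J/K.
ΔS_total = (105.1) + (237.5) = 343 J/K.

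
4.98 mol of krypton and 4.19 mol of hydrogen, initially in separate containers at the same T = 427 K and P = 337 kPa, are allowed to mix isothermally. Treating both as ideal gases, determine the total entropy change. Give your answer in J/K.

Mole fractions: x_A = 4.98/9.17 = 0.543, x_B = 0.457.
ΔS_mix = −R(n_A ln x_A + n_B ln x_B) = −8.314 × (4.98 ln 0.543 + 4.19 ln 0.457) = 52.6 J/K.

ΔS_mix = 52.6 J/K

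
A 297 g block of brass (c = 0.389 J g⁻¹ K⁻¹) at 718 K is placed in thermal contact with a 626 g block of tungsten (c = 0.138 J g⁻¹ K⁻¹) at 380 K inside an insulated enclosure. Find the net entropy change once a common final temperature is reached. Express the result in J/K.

Energy balance: T_f = (m₁c₁T₁ + m₂c₂T₂)/(m₁c₁ + m₂c₂) = 573.39 K.
ΔS₁ = m₁c₁ ln(T_f/T₁) = 115.533 × ln(573.39/718) = -25.98 J/K.
ΔS₂ = m₂c₂ ln(T_f/T₂) = 86.388 × ln(573.39/380) = 35.54 J/K.
ΔS_total = -25.98 + 35.54 = 9.56 J/K.

ΔS_total = 9.56 J/K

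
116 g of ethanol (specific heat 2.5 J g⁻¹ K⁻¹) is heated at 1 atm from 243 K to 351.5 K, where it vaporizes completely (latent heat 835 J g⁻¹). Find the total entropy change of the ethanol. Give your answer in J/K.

ΔS = 383 J/K

Warming step: ΔS₁ = m c ln(T_tr/T_i) = 116 × 2.5 × ln(351.5/243) = 107.1 J/K.
Phase change: ΔS₂ = +mL/T_tr = 116 × 835 / 351.5 = 275.6 J/K.
ΔS_total = (107.1) + (275.6) = 383 J/K.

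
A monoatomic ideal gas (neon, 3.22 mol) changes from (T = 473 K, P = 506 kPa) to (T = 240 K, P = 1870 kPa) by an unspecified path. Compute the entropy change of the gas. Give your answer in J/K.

ΔS = nC_p ln(T₂/T₁) − nR ln(P₂/P₁), with C_p = 5R/2 = 20.79 J mol⁻¹ K⁻¹ for a monoatomic ideal gas.
ΔS = 3.22 × [20.79 × ln(240/473) − 8.314 × ln(1870/506)] = -80.4 J/K.

ΔS = -80.4 J/K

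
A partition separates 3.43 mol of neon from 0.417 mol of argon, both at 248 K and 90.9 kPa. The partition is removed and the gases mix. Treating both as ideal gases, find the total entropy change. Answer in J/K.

Mole fractions: x_A = 3.43/3.85 = 0.892, x_B = 0.108.
ΔS_mix = −R(n_A ln x_A + n_B ln x_B) = −8.314 × (3.43 ln 0.892 + 0.417 ln 0.108) = 11 J/K.

ΔS_mix = 11 J/K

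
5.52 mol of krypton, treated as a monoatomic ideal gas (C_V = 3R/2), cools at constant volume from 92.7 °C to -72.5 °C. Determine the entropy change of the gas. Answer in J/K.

In kelvin: T₁ = 365.85 K, T₂ = 200.65 K. At constant volume, ΔS = nC_V ln(T₂/T₁) with C_V = 3R/2 = 12.47 J mol⁻¹ K⁻¹.
ΔS = 5.52 × 12.47 × ln(200.65/365.85) = -41.3 J/K.

ΔS = -41.3 J/K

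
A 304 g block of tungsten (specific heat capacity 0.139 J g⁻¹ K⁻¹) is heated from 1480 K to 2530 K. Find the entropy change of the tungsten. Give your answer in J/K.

ΔS = 22.7 J/K

ΔS = ∫dQ_rev/T = m c ln(T₂/T₁) = 304 × 0.139 × ln(2530/1480) = 22.7 J/K.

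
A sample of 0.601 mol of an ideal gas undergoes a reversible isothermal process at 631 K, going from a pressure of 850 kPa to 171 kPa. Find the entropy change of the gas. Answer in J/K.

ΔS_gas = 8.01 J/K

For an isothermal ideal gas ΔS_gas = nR ln(P₁/P₂) = 0.601 × 8.314 × ln(850/171) = 8.01 J/K.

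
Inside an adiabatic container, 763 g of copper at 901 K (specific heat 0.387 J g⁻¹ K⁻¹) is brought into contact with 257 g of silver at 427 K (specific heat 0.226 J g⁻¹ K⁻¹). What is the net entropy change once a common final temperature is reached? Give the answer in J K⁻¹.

Energy balance: T_f = (m₁c₁T₁ + m₂c₂T₂)/(m₁c₁ + m₂c₂) = 823.09 K.
ΔS₁ = m₁c₁ ln(T_f/T₁) = 295.281 × ln(823.09/901) = -26.71 J/K.
ΔS₂ = m₂c₂ ln(T_f/T₂) = 58.082 × ln(823.09/427) = 38.12 J/K.
ΔS_total = -26.71 + 38.12 = 11.4 J/K.

ΔS_total = 11.4 J/K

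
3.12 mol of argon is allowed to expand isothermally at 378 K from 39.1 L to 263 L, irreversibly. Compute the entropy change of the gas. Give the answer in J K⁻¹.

Entropy is a state function, so ΔS_gas depends only on the end states.
For an isothermal ideal gas ΔS_gas = nR ln(V₂/V₁) = 3.12 × 8.314 × ln(263/39.1) = 49.4 J/K.

ΔS_gas = 49.4 J/K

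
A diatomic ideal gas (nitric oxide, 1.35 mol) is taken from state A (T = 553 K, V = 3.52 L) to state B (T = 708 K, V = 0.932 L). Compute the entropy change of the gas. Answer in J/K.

ΔS = -7.98 J/K

Entropy is a state function: ΔS = nC_V ln(T₂/T₁) + nR ln(V₂/V₁), with C_V = 5R/2 = 20.79 J mol⁻¹ K⁻¹ for a diatomic ideal gas.
ΔS = 1.35 × [20.79 × ln(708/553) + 8.314 × ln(0.932/3.52)] = -7.98 J/K.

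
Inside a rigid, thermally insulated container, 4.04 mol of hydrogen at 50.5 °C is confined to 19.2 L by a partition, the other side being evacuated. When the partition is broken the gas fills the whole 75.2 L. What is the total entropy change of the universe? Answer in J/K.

No heat is exchanged and no work is done, so the ideal-gas temperature stays constant.
Entropy is a state function; using a reversible isothermal path, ΔS_gas = nR ln(V₂/V₁) = 4.04 × 8.314 × ln(75.2/19.2) = 45.9 J/K.
The insulated surroundings exchange no heat, so ΔS_surr = 0 and ΔS_universe = ΔS_gas.

ΔS_universe = 45.9 J/K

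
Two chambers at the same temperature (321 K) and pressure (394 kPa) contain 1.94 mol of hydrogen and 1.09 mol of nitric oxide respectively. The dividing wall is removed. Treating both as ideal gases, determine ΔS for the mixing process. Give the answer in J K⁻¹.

Mole fractions: x_A = 1.94/3.03 = 0.64, x_B = 0.36.
ΔS_mix = −R(n_A ln x_A + n_B ln x_B) = −8.314 × (1.94 ln 0.64 + 1.09 ln 0.36) = 16.5 J/K.

ΔS_mix = 16.5 J/K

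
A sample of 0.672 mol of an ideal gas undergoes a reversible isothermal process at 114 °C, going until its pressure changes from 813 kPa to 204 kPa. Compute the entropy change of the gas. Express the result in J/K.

For an isothermal ideal gas ΔS_gas = nR ln(P₁/P₂) = 0.672 × 8.314 × ln(813/204) = 7.72 J/K.

ΔS_gas = 7.72 J/K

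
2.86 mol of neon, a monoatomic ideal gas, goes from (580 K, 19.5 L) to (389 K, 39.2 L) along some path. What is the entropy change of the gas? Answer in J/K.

Entropy is a state function: ΔS = nC_V ln(T₂/T₁) + nR ln(V₂/V₁), with C_V = 3R/2 = 12.47 J mol⁻¹ K⁻¹ for a monoatomic ideal gas.
ΔS = 2.86 × [12.47 × ln(389/580) + 8.314 × ln(39.2/19.5)] = 2.36 J/K.

ΔS = 2.36 J/K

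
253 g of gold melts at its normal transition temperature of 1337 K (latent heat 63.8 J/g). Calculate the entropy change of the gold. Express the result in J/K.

ΔS = 12.1 J/K

Heat absorbed by the substance: Q = mL = 253 × 63.8 = 16141.4 J.
At constant T, ΔS = Q_rev/T = 16141.4 / 1337 = 12.1 J/K.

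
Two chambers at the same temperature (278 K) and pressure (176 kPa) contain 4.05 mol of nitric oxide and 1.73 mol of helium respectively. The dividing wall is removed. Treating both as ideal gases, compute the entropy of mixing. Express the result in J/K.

ΔS_mix = 29.3 J/K

Mole fractions: x_A = 4.05/5.78 = 0.701, x_B = 0.299.
ΔS_mix = −R(n_A ln x_A + n_B ln x_B) = −8.314 × (4.05 ln 0.701 + 1.73 ln 0.299) = 29.3 J/K.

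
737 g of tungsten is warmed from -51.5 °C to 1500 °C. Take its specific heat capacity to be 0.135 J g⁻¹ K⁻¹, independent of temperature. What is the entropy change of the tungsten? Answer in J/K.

In kelvin: T₁ = 221.65 K, T₂ = 1773.15 K. ΔS = ∫dQ_rev/T = m c ln(T₂/T₁) = 737 × 0.135 × ln(1773.15/221.65) = 207 J/K.

ΔS = 207 J/K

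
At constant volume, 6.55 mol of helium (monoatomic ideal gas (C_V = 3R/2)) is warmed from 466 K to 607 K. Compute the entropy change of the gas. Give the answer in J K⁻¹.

ΔS = 21.6 J/K

At constant volume, ΔS = nC_V ln(T₂/T₁) with C_V = 3R/2 = 12.47 J mol⁻¹ K⁻¹.
ΔS = 6.55 × 12.47 × ln(607/466) = 21.6 J/K.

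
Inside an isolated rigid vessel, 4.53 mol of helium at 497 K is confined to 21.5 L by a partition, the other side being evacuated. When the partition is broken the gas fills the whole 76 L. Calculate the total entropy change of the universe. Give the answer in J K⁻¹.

No heat is exchanged and no work is done, so the ideal-gas temperature stays constant.
Entropy is a state function; using a reversible isothermal path, ΔS_gas = nR ln(V₂/V₁) = 4.53 × 8.314 × ln(76/21.5) = 47.6 J/K.
The insulated surroundings exchange no heat, so ΔS_surr = 0 and ΔS_universe = ΔS_gas.

ΔS_universe = 47.6 J/K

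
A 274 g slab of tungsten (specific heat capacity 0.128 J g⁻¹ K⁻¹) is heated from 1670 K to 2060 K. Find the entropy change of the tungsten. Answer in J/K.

ΔS = 7.36 J/K

ΔS = ∫dQ_rev/T = m c ln(T₂/T₁) = 274 × 0.128 × ln(2060/1670) = 7.36 J/K.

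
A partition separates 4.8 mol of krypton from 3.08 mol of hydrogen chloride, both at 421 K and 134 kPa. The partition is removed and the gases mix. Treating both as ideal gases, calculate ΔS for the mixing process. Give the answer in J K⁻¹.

Mole fractions: x_A = 4.8/7.88 = 0.609, x_B = 0.391.
ΔS_mix = −R(n_A ln x_A + n_B ln x_B) = −8.314 × (4.8 ln 0.609 + 3.08 ln 0.391) = 43.8 J/K.

ΔS_mix = 43.8 J/K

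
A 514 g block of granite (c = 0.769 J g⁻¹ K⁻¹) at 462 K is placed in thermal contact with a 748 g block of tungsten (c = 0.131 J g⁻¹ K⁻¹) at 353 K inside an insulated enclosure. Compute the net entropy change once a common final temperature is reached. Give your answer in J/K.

ΔS_total = 2.69 J/K

Energy balance: T_f = (m₁c₁T₁ + m₂c₂T₂)/(m₁c₁ + m₂c₂) = 440.35 K.
ΔS₁ = m₁c₁ ln(T_f/T₁) = 395.266 × ln(440.35/462) = -18.97 J/K.
ΔS₂ = m₂c₂ ln(T_f/T₂) = 97.988 × ln(440.35/353) = 21.66 J/K.
ΔS_total = -18.97 + 21.66 = 2.69 J/K.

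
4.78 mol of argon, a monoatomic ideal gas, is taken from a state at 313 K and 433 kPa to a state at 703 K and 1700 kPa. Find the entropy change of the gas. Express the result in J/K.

ΔS = nC_p ln(T₂/T₁) − nR ln(P₂/P₁), with C_p = 5R/2 = 20.79 J mol⁻¹ K⁻¹ for a monoatomic ideal gas.
ΔS = 4.78 × [20.79 × ln(703/313) − 8.314 × ln(1700/433)] = 26 J/K.

ΔS = 26 J/K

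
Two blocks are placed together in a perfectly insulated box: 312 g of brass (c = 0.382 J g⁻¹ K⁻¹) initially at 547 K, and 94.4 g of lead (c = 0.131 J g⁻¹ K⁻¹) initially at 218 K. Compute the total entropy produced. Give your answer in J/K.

ΔS_total = 3.72 J/K

Energy balance: T_f = (m₁c₁T₁ + m₂c₂T₂)/(m₁c₁ + m₂c₂) = 516.07 K.
ΔS₁ = m₁c₁ ln(T_f/T₁) = 119.184 × ln(516.07/547) = -6.937 J/K.
ΔS₂ = m₂c₂ ln(T_f/T₂) = 12.3664 × ln(516.07/218) = 10.66 J/K.
ΔS_total = -6.937 + 10.66 = 3.72 J/K.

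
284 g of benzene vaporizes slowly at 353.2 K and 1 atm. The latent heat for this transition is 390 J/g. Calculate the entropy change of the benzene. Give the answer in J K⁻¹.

Heat absorbed by the substance: Q = mL = 284 × 390 = 110760 J.
At constant T, ΔS = Q_rev/T = 110760 / 353.2 = 314 J/K.

ΔS = 314 J/K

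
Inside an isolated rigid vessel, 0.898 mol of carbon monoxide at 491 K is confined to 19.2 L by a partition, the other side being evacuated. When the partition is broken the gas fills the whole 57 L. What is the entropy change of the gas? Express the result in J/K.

For an ideal gas in free expansion Q = 0 and W = 0, so T is unchanged.
Entropy is a state function; using a reversible isothermal path, ΔS_gas = nR ln(V₂/V₁) = 0.898 × 8.314 × ln(57/19.2) = 8.12 J/K.

ΔS_gas = 8.12 J/K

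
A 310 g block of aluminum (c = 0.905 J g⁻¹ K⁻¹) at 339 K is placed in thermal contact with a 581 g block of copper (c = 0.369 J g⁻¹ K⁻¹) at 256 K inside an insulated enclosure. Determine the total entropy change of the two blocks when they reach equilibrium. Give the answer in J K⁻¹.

Energy balance: T_f = (m₁c₁T₁ + m₂c₂T₂)/(m₁c₁ + m₂c₂) = 303.05 K.
ΔS₁ = m₁c₁ ln(T_f/T₁) = 280.55 × ln(303.05/339) = -31.45 J/K.
ΔS₂ = m₂c₂ ln(T_f/T₂) = 214.389 × ln(303.05/256) = 36.17 J/K.
ΔS_total = -31.45 + 36.17 = 4.72 J/K.

ΔS_total = 4.72 J/K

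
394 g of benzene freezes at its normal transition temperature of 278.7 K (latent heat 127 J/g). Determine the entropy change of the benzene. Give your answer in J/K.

Heat released by the substance: Q = −mL = −394 × 127 = −50038 J.
At constant T, ΔS = Q_rev/T = −50038 / 278.7 = -180 J/K.

ΔS = -180 J/K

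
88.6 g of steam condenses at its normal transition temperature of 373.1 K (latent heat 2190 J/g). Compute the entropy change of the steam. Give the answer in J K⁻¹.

ΔS = -520 J/K

Heat released by the substance: Q = −mL = −88.6 × 2190 = −194034 J.
At constant T, ΔS = Q_rev/T = −194034 / 373.1 = -520 J/K.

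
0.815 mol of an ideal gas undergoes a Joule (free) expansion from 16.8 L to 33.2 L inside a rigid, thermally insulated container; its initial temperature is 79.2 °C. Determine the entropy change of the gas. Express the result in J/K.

ΔS_gas = 4.62 J/K

No heat is exchanged and no work is done, so the ideal-gas temperature stays constant.
Entropy is a state function; using a reversible isothermal path, ΔS_gas = nR ln(V₂/V₁) = 0.815 × 8.314 × ln(33.2/16.8) = 4.62 J/K.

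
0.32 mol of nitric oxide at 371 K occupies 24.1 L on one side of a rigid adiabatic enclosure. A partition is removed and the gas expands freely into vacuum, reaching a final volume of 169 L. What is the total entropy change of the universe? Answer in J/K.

For an ideal gas in free expansion Q = 0 and W = 0, so T is unchanged.
Entropy is a state function; using a reversible isothermal path, ΔS_gas = nR ln(V₂/V₁) = 0.32 × 8.314 × ln(169/24.1) = 5.18 J/K.
The insulated surroundings exchange no heat, so ΔS_surr = 0 and ΔS_universe = ΔS_gas.

ΔS_universe = 5.18 J/K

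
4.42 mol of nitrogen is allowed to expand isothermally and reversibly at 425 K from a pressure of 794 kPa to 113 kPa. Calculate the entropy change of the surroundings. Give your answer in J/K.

For an isothermal ideal gas ΔS_gas = nR ln(P₁/P₂) = 4.42 × 8.314 × ln(794/113) = 71.6 J/K.
The process is reversible, so ΔS_surr = −ΔS_gas = -71.6 J/K and ΔS_universe = 0.

ΔS_surr = -71.6 J/K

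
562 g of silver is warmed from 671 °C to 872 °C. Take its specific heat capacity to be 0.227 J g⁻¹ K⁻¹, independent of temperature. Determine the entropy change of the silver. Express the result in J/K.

In kelvin: T₁ = 944.15 K, T₂ = 1145.15 K. ΔS = ∫dQ_rev/T = m c ln(T₂/T₁) = 562 × 0.227 × ln(1145.15/944.15) = 24.6 J/K.

ΔS = 24.6 J/K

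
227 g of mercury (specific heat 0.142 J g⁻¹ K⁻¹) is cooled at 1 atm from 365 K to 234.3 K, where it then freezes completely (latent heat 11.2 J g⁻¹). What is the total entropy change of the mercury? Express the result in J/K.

ΔS = -25.1 J/K

Cooling step: ΔS₁ = m c ln(T_tr/T_i) = 227 × 0.142 × ln(234.3/365) = -14.29 J/K.
Phase change: ΔS₂ = −mL/T_tr = −227 × 11.2 / 234.3 = -10.85 J/K.
ΔS_total = (-14.29) + (-10.85) = -25.1 J/K.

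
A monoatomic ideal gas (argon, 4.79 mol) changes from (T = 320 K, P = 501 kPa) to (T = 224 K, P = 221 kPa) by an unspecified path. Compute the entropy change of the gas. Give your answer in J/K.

ΔS = nC_p ln(T₂/T₁) − nR ln(P₂/P₁), with C_p = 5R/2 = 20.79 J mol⁻¹ K⁻¹ for a monoatomic ideal gas.
ΔS = 4.79 × [20.79 × ln(224/320) − 8.314 × ln(221/501)] = -2.92 J/K.

ΔS = -2.92 J/K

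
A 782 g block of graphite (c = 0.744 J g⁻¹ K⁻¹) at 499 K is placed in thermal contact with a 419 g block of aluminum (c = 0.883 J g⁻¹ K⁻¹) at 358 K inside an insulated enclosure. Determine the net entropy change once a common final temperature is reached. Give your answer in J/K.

ΔS_total = 12.1 J/K

Energy balance: T_f = (m₁c₁T₁ + m₂c₂T₂)/(m₁c₁ + m₂c₂) = 444.19 K.
ΔS₁ = m₁c₁ ln(T_f/T₁) = 581.808 × ln(444.19/499) = -67.69 J/K.
ΔS₂ = m₂c₂ ln(T_f/T₂) = 369.977 × ln(444.19/358) = 79.81 J/K.
ΔS_total = -67.69 + 79.81 = 12.1 J/K.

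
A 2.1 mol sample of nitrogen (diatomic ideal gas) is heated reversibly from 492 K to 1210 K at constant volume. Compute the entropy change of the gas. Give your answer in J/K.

At constant volume, ΔS = nC_V ln(T₂/T₁) with C_V = 5R/2 = 20.79 J mol⁻¹ K⁻¹.
ΔS = 2.1 × 20.79 × ln(1210/492) = 39.3 J/K.

ΔS = 39.3 J/K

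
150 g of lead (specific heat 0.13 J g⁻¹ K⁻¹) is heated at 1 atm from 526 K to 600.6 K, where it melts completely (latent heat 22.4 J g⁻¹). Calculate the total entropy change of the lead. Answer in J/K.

ΔS = 8.18 J/K

Warming step: ΔS₁ = m c ln(T_tr/T_i) = 150 × 0.13 × ln(600.6/526) = 2.586 J/K.
Phase change: ΔS₂ = +mL/T_tr = 150 × 22.4 / 600.6 = 5.594 J/K.
ΔS_total = (2.586) + (5.594) = 8.18 J/K.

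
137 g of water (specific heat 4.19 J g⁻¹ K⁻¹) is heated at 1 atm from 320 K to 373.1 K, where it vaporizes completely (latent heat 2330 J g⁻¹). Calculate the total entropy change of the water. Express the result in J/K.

Warming step: ΔS₁ = m c ln(T_tr/T_i) = 137 × 4.19 × ln(373.1/320) = 88.13 J/K.
Phase change: ΔS₂ = +mL/T_tr = 137 × 2330 / 373.1 = 855.6 J/K.
ΔS_total = (88.13) + (855.6) = 944 J/K.

ΔS = 944 J/K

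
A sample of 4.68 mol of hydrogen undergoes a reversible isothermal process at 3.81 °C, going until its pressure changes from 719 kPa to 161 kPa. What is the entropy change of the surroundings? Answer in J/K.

For an isothermal ideal gas ΔS_gas = nR ln(P₁/P₂) = 4.68 × 8.314 × ln(719/161) = 58.2 J/K.
The process is reversible, so ΔS_surr = −ΔS_gas = -58.2 J/K and ΔS_universe = 0.

ΔS_surr = -58.2 J/K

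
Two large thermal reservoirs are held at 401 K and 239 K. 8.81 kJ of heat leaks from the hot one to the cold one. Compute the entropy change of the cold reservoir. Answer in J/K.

ΔS_cold = 36.9 J/K

The cold reservoir gains heat Q, so ΔS_cold = +Q/T_C = 8810/239 = 36.9 J/K.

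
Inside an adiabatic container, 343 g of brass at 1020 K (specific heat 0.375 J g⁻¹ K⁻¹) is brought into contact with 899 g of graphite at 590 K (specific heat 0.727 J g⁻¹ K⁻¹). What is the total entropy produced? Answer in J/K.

Energy balance: T_f = (m₁c₁T₁ + m₂c₂T₂)/(m₁c₁ + m₂c₂) = 660.71 K.
ΔS₁ = m₁c₁ ln(T_f/T₁) = 128.625 × ln(660.71/1020) = -55.85 J/K.
ΔS₂ = m₂c₂ ln(T_f/T₂) = 653.573 × ln(660.71/590) = 73.98 J/K.
ΔS_total = -55.85 + 73.98 = 18.1 J/K.

ΔS_total = 18.1 J/K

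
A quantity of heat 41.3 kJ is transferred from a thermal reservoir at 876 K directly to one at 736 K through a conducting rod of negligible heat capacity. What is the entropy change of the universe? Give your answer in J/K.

ΔS_total = 8.97 J/K

ΔS_hot = −Q/T_H = −41300/876 = -47.146 J/K and ΔS_cold = +Q/T_C = 41300/736 = 56.114 J/K.
ΔS_total = -47.146 + 56.114 = 8.97 J/K, positive as the second law requires.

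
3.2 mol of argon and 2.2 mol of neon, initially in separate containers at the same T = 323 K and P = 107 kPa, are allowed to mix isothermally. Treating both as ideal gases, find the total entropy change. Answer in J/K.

ΔS_mix = 30.3 J/K

Mole fractions: x_A = 3.2/5.4 = 0.593, x_B = 0.407.
ΔS_mix = −R(n_A ln x_A + n_B ln x_B) = −8.314 × (3.2 ln 0.593 + 2.2 ln 0.407) = 30.3 J/K.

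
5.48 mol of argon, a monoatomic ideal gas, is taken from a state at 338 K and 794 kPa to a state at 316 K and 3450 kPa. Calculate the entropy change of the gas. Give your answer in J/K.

ΔS = nC_p ln(T₂/T₁) − nR ln(P₂/P₁), with C_p = 5R/2 = 20.79 J mol⁻¹ K⁻¹ for a monoatomic ideal gas.
ΔS = 5.48 × [20.79 × ln(316/338) − 8.314 × ln(3450/794)] = -74.6 J/K.

ΔS = -74.6 J/K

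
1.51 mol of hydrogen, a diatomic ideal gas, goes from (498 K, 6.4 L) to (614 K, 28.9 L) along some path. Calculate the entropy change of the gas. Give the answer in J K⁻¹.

ΔS = 25.5 J/K

Entropy is a state function: ΔS = nC_V ln(T₂/T₁) + nR ln(V₂/V₁), with C_V = 5R/2 = 20.79 J mol⁻¹ K⁻¹ for a diatomic ideal gas.
ΔS = 1.51 × [20.79 × ln(614/498) + 8.314 × ln(28.9/6.4)] = 25.5 J/K.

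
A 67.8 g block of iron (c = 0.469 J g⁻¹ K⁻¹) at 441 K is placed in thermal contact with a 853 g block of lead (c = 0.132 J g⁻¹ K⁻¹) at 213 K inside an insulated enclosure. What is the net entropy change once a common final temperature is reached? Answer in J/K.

ΔS_total = 7.42 J/K

Energy balance: T_f = (m₁c₁T₁ + m₂c₂T₂)/(m₁c₁ + m₂c₂) = 263.21 K.
ΔS₁ = m₁c₁ ln(T_f/T₁) = 31.7982 × ln(263.21/441) = -16.41 J/K.
ΔS₂ = m₂c₂ ln(T_f/T₂) = 112.596 × ln(263.21/213) = 23.83 J/K.
ΔS_total = -16.41 + 23.83 = 7.42 J/K.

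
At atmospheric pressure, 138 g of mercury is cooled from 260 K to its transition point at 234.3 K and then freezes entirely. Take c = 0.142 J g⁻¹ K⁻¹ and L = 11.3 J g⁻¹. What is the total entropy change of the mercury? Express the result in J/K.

ΔS = -8.7 J/K

Cooling step: ΔS₁ = m c ln(T_tr/T_i) = 138 × 0.142 × ln(234.3/260) = -2.04 J/K.
Phase change: ΔS₂ = −mL/T_tr = −138 × 11.3 / 234.3 = -6.656 J/K.
ΔS_total = (-2.04) + (-6.656) = -8.7 J/K.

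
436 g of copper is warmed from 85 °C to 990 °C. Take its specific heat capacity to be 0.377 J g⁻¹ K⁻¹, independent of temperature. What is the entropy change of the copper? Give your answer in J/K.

In kelvin: T₁ = 358.15 K, T₂ = 1263.15 K. ΔS = ∫dQ_rev/T = m c ln(T₂/T₁) = 436 × 0.377 × ln(1263.15/358.15) = 207 J/K.

ΔS = 207 J/K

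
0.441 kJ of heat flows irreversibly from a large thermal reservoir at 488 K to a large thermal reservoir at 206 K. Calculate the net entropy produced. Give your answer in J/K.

ΔS_hot = −Q/T_H = −441/488 = -0.9037 J/K and ΔS_cold = +Q/T_C = 441/206 = 2.141 J/K.
ΔS_total = -0.9037 + 2.141 = 1.24 J/K, positive as the second law requires.

ΔS_total = 1.24 J/K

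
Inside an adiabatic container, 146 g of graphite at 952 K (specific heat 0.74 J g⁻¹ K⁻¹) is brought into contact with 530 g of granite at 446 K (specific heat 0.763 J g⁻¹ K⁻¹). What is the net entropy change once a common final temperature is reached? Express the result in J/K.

Energy balance: T_f = (m₁c₁T₁ + m₂c₂T₂)/(m₁c₁ + m₂c₂) = 552.68 K.
ΔS₁ = m₁c₁ ln(T_f/T₁) = 108.04 × ln(552.68/952) = -58.75 J/K.
ΔS₂ = m₂c₂ ln(T_f/T₂) = 404.39 × ln(552.68/446) = 86.73 J/K.
ΔS_total = -58.75 + 86.73 = 28 J/K.

ΔS_total = 28 J/K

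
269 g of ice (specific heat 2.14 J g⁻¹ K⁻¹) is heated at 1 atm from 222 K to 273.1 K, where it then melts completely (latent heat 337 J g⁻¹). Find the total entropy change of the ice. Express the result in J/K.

Warming step: ΔS₁ = m c ln(T_tr/T_i) = 269 × 2.14 × ln(273.1/222) = 119.3 J/K.
Phase change: ΔS₂ = +mL/T_tr = 269 × 337 / 273.1 = 331.9 J/K.
ΔS_total = (119.3) + (331.9) = 451 J/K.

ΔS = 451 J/K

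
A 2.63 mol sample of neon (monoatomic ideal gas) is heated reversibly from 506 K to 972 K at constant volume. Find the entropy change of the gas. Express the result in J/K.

At constant volume, ΔS = nC_V ln(T₂/T₁) with C_V = 3R/2 = 12.47 J mol⁻¹ K⁻¹.
ΔS = 2.63 × 12.47 × ln(972/506) = 21.4 J/K.

ΔS = 21.4 J/K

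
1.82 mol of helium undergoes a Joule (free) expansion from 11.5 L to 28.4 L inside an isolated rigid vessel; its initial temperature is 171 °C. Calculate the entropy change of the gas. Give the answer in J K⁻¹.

For an ideal gas in free expansion Q = 0 and W = 0, so T is unchanged.
Entropy is a state function; using a reversible isothermal path, ΔS_gas = nR ln(V₂/V₁) = 1.82 × 8.314 × ln(28.4/11.5) = 13.7 J/K.

ΔS_gas = 13.7 J/K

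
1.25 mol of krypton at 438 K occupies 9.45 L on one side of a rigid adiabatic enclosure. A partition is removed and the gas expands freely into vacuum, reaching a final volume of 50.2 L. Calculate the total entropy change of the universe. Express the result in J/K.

ΔS_universe = 17.4 J/K

For an ideal gas in free expansion Q = 0 and W = 0, so T is unchanged.
Entropy is a state function; using a reversible isothermal path, ΔS_gas = nR ln(V₂/V₁) = 1.25 × 8.314 × ln(50.2/9.45) = 17.4 J/K.
The insulated surroundings exchange no heat, so ΔS_surr = 0 and ΔS_universe = ΔS_gas.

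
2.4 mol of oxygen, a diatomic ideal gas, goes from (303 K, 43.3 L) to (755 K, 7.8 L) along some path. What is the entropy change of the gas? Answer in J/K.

ΔS = 11.3 J/K

Entropy is a state function: ΔS = nC_V ln(T₂/T₁) + nR ln(V₂/V₁), with C_V = 5R/2 = 20.79 J mol⁻¹ K⁻¹ for a diatomic ideal gas.
ΔS = 2.4 × [20.79 × ln(755/303) + 8.314 × ln(7.8/43.3)] = 11.3 J/K.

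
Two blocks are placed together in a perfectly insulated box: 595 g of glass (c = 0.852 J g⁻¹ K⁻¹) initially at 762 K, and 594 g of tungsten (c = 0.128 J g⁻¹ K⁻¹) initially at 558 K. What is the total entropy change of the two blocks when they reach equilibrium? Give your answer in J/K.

Energy balance: T_f = (m₁c₁T₁ + m₂c₂T₂)/(m₁c₁ + m₂c₂) = 735.39 K.
ΔS₁ = m₁c₁ ln(T_f/T₁) = 506.94 × ln(735.39/762) = -18.02 J/K.
ΔS₂ = m₂c₂ ln(T_f/T₂) = 76.032 × ln(735.39/558) = 20.99 J/K.
ΔS_total = -18.02 + 20.99 = 2.97 J/K.

ΔS_total = 2.97 J/K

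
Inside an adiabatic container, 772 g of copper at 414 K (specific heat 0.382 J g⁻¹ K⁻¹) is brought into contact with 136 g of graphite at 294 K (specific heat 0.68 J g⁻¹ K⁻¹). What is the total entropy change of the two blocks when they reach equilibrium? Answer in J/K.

ΔS_total = 3.88 J/K

Energy balance: T_f = (m₁c₁T₁ + m₂c₂T₂)/(m₁c₁ + m₂c₂) = 385.35 K.
ΔS₁ = m₁c₁ ln(T_f/T₁) = 294.904 × ln(385.35/414) = -21.147 J/K.
ΔS₂ = m₂c₂ ln(T_f/T₂) = 92.48 × ln(385.35/294) = 25.023 J/K.
ΔS_total = -21.147 + 25.023 = 3.88 J/K.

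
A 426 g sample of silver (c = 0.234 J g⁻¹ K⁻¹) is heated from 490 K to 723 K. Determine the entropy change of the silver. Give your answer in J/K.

ΔS = ∫dQ_rev/T = m c ln(T₂/T₁) = 426 × 0.234 × ln(723/490) = 38.8 J/K.

ΔS = 38.8 J/K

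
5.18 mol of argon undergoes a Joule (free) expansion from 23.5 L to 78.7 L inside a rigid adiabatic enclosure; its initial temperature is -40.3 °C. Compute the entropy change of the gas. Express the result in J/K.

ΔS_gas = 52.1 J/K

No heat is exchanged and no work is done, so the ideal-gas temperature stays constant.
Entropy is a state function; using a reversible isothermal path, ΔS_gas = nR ln(V₂/V₁) = 5.18 × 8.314 × ln(78.7/23.5) = 52.1 J/K.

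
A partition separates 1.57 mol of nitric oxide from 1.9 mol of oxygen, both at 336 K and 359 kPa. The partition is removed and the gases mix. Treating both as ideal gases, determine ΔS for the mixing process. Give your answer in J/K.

ΔS_mix = 19.9 J/K

Mole fractions: x_A = 1.57/3.47 = 0.452, x_B = 0.548.
ΔS_mix = −R(n_A ln x_A + n_B ln x_B) = −8.314 × (1.57 ln 0.452 + 1.9 ln 0.548) = 19.9 J/K.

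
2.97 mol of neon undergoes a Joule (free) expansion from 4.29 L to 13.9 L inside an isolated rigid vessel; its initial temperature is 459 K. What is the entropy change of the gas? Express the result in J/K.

ΔS_gas = 29 J/K

No heat is exchanged and no work is done, so the ideal-gas temperature stays constant.
Entropy is a state function; using a reversible isothermal path, ΔS_gas = nR ln(V₂/V₁) = 2.97 × 8.314 × ln(13.9/4.29) = 29 J/K.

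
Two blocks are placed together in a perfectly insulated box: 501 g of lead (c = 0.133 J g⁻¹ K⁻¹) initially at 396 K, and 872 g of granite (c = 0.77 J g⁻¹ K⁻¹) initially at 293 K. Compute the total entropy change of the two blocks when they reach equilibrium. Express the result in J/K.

Energy balance: T_f = (m₁c₁T₁ + m₂c₂T₂)/(m₁c₁ + m₂c₂) = 302.3 K.
ΔS₁ = m₁c₁ ln(T_f/T₁) = 66.633 × ln(302.3/396) = -17.99 J/K.
ΔS₂ = m₂c₂ ln(T_f/T₂) = 671.44 × ln(302.3/293) = 20.98 J/K.
ΔS_total = -17.99 + 20.98 = 2.99 J/K.

ΔS_total = 2.99 J/K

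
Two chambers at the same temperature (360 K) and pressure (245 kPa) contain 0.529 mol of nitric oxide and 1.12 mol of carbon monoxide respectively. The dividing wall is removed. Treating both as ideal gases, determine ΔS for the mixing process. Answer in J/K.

ΔS_mix = 8.6 J/K

Mole fractions: x_A = 0.529/1.65 = 0.321, x_B = 0.679.
ΔS_mix = −R(n_A ln x_A + n_B ln x_B) = −8.314 × (0.529 ln 0.321 + 1.12 ln 0.679) = 8.6 J/K.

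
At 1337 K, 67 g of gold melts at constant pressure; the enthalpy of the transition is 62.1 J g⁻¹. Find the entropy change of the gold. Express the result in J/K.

ΔS = 3.11 J/K

Heat absorbed by the substance: Q = mL = 67 × 62.1 = 4160.7 J.
At constant T, ΔS = Q_rev/T = 4160.7 / 1337 = 3.11 J/K.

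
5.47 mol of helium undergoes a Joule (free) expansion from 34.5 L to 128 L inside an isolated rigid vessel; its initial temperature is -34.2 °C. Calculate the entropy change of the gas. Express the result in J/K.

For an ideal gas in free expansion Q = 0 and W = 0, so T is unchanged.
Entropy is a state function; using a reversible isothermal path, ΔS_gas = nR ln(V₂/V₁) = 5.47 × 8.314 × ln(128/34.5) = 59.6 J/K.

ΔS_gas = 59.6 J/K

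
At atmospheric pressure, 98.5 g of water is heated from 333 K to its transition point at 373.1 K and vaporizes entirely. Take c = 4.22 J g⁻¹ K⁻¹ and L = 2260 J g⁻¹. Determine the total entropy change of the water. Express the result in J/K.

Warming step: ΔS₁ = m c ln(T_tr/T_i) = 98.5 × 4.22 × ln(373.1/333) = 47.26 J/K.
Phase change: ΔS₂ = +mL/T_tr = 98.5 × 2260 / 373.1 = 596.6 J/K.
ΔS_total = (47.26) + (596.6) = 644 J/K.

ΔS = 644 J/K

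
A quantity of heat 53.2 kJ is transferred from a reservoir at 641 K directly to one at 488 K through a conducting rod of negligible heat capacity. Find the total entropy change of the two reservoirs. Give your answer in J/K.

ΔS_hot = −Q/T_H = −53200/641 = -83 J/K and ΔS_cold = +Q/T_C = 53200/488 = 109 J/K.
ΔS_total = -83 + 109 = 26 J/K, positive as the second law requires.

ΔS_total = 26 J/K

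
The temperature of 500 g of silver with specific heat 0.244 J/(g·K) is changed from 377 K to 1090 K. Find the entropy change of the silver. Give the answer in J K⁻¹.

ΔS = ∫dQ_rev/T = m c ln(T₂/T₁) = 500 × 0.244 × ln(1090/377) = 130 J/K.

ΔS = 130 J/K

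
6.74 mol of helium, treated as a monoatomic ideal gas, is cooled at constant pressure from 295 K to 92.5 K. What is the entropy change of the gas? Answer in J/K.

ΔS = -162 J/K

At constant pressure, ΔS = nC_p ln(T₂/T₁) with C_p = 5R/2 = 20.79 J mol⁻¹ K⁻¹.
ΔS = 6.74 × 20.79 × ln(92.5/295) = -162 J/K.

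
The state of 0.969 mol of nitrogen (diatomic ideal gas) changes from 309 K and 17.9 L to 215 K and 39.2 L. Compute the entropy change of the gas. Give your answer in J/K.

ΔS = -0.99 J/K

Entropy is a state function: ΔS = nC_V ln(T₂/T₁) + nR ln(V₂/V₁), with C_V = 5R/2 = 20.79 J mol⁻¹ K⁻¹ for a diatomic ideal gas.
ΔS = 0.969 × [20.79 × ln(215/309) + 8.314 × ln(39.2/17.9)] = -0.99 J/K.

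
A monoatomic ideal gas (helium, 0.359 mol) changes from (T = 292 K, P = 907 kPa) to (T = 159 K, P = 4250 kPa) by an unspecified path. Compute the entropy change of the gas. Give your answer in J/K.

ΔS = nC_p ln(T₂/T₁) − nR ln(P₂/P₁), with C_p = 5R/2 = 20.79 J mol⁻¹ K⁻¹ for a monoatomic ideal gas.
ΔS = 0.359 × [20.79 × ln(159/292) − 8.314 × ln(4250/907)] = -9.15 J/K.

ΔS = -9.15 J/K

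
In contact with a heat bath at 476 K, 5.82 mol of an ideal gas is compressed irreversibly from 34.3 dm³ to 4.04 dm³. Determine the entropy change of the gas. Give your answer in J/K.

ΔS_gas = -103 J/K

Entropy is a state function, so ΔS_gas depends only on the end states.
For an isothermal ideal gas ΔS_gas = nR ln(V₂/V₁) = 5.82 × 8.314 × ln(4.04/34.3) = -103 J/K.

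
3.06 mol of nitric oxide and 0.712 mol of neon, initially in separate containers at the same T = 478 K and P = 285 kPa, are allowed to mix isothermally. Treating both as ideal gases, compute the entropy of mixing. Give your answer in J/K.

Mole fractions: x_A = 3.06/3.77 = 0.811, x_B = 0.189.
ΔS_mix = −R(n_A ln x_A + n_B ln x_B) = −8.314 × (3.06 ln 0.811 + 0.712 ln 0.189) = 15.2 J/K.

ΔS_mix = 15.2 J/K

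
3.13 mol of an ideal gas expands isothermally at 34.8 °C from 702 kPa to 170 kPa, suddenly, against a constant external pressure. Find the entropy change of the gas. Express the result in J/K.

ΔS_gas = 36.9 J/K

Entropy is a state function, so ΔS_gas depends only on the end states.
For an isothermal ideal gas ΔS_gas = nR ln(P₁/P₂) = 3.13 × 8.314 × ln(702/170) = 36.9 J/K.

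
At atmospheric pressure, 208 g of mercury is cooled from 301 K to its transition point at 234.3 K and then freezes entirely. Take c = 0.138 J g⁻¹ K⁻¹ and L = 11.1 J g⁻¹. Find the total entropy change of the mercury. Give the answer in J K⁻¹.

Cooling step: ΔS₁ = m c ln(T_tr/T_i) = 208 × 0.138 × ln(234.3/301) = -7.191 J/K.
Phase change: ΔS₂ = −mL/T_tr = −208 × 11.1 / 234.3 = -9.854 J/K.
ΔS_total = (-7.191) + (-9.854) = -17 J/K.

ΔS = -17 J/K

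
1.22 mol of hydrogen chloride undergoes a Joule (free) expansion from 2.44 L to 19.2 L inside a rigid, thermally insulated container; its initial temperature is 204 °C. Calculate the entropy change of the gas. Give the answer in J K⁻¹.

ΔS_gas = 20.9 J/K

For an ideal gas in free expansion Q = 0 and W = 0, so T is unchanged.
Entropy is a state function; using a reversible isothermal path, ΔS_gas = nR ln(V₂/V₁) = 1.22 × 8.314 × ln(19.2/2.44) = 20.9 J/K.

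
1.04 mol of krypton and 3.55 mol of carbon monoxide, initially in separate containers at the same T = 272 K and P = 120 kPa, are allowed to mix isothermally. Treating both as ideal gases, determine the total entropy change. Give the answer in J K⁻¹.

Mole fractions: x_A = 1.04/4.59 = 0.227, x_B = 0.773.
ΔS_mix = −R(n_A ln x_A + n_B ln x_B) = −8.314 × (1.04 ln 0.227 + 3.55 ln 0.773) = 20.4 J/K.

ΔS_mix = 20.4 J/K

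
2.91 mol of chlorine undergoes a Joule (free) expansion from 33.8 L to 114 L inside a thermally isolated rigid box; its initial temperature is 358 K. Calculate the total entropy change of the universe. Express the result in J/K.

ΔS_universe = 29.4 J/K

No heat is exchanged and no work is done, so the ideal-gas temperature stays constant.
Entropy is a state function; using a reversible isothermal path, ΔS_gas = nR ln(V₂/V₁) = 2.91 × 8.314 × ln(114/33.8) = 29.4 J/K.
The insulated surroundings exchange no heat, so ΔS_surr = 0 and ΔS_universe = ΔS_gas.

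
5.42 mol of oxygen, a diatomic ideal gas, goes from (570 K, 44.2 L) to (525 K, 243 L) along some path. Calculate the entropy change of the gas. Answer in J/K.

ΔS = 67.5 J/K

Entropy is a state function: ΔS = nC_V ln(T₂/T₁) + nR ln(V₂/V₁), with C_V = 5R/2 = 20.79 J mol⁻¹ K⁻¹ for a diatomic ideal gas.
ΔS = 5.42 × [20.79 × ln(525/570) + 8.314 × ln(243/44.2)] = 67.5 J/K.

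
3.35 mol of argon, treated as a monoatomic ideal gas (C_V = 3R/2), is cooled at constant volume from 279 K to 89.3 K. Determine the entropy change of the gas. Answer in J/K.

At constant volume, ΔS = nC_V ln(T₂/T₁) with C_V = 3R/2 = 12.47 J mol⁻¹ K⁻¹.
ΔS = 3.35 × 12.47 × ln(89.3/279) = -47.6 J/K.

ΔS = -47.6 J/K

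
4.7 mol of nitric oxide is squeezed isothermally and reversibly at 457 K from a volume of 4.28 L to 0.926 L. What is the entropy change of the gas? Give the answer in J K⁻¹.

For an isothermal ideal gas ΔS_gas = nR ln(V₂/V₁) = 4.7 × 8.314 × ln(0.926/4.28) = -59.8 J/K.

ΔS_gas = -59.8 J/K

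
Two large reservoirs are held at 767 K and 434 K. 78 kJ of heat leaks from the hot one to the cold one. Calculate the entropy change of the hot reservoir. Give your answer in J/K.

ΔS_hot = -102 J/K

The hot reservoir loses heat Q, so ΔS_hot = −Q/T_H = −78000/767 = -102 J/K.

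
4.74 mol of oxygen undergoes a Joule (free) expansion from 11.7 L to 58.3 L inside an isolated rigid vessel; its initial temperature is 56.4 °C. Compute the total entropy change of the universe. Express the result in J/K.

ΔS_universe = 63.3 J/K

For an ideal gas in free expansion Q = 0 and W = 0, so T is unchanged.
Entropy is a state function; using a reversible isothermal path, ΔS_gas = nR ln(V₂/V₁) = 4.74 × 8.314 × ln(58.3/11.7) = 63.3 J/K.
The insulated surroundings exchange no heat, so ΔS_surr = 0 and ΔS_universe = ΔS_gas.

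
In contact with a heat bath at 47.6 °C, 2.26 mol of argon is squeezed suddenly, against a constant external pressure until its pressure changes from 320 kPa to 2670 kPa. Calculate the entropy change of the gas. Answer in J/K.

Entropy is a state function, so ΔS_gas depends only on the end states.
For an isothermal ideal gas ΔS_gas = nR ln(P₁/P₂) = 2.26 × 8.314 × ln(320/2670) = -39.9 J/K.

ΔS_gas = -39.9 J/K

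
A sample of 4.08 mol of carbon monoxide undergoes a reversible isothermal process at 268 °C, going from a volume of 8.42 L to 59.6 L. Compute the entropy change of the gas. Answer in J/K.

For an isothermal ideal gas ΔS_gas = nR ln(V₂/V₁) = 4.08 × 8.314 × ln(59.6/8.42) = 66.4 J/K.

ΔS_gas = 66.4 J/K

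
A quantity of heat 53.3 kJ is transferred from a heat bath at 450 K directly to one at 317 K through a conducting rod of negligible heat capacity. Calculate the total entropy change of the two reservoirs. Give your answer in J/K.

ΔS_hot = −Q/T_H = −53300/450 = -118.4 J/K and ΔS_cold = +Q/T_C = 53300/317 = 168.1 J/K.
ΔS_total = -118.4 + 168.1 = 49.7 J/K, positive as the second law requires.

ΔS_total = 49.7 J/K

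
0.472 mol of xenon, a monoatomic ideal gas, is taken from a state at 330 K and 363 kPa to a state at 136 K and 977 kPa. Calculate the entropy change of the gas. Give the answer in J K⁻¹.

ΔS = -12.6 J/K

ΔS = nC_p ln(T₂/T₁) − nR ln(P₂/P₁), with C_p = 5R/2 = 20.79 J mol⁻¹ K⁻¹ for a monoatomic ideal gas.
ΔS = 0.472 × [20.79 × ln(136/330) − 8.314 × ln(977/363)] = -12.6 J/K.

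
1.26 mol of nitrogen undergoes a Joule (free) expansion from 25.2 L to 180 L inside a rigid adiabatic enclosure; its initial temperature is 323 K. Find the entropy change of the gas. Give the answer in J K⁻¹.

ΔS_gas = 20.6 J/K

For an ideal gas in free expansion Q = 0 and W = 0, so T is unchanged.
Entropy is a state function; using a reversible isothermal path, ΔS_gas = nR ln(V₂/V₁) = 1.26 × 8.314 × ln(180/25.2) = 20.6 J/K.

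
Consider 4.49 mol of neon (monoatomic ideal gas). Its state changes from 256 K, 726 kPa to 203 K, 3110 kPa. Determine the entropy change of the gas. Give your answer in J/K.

ΔS = nC_p ln(T₂/T₁) − nR ln(P₂/P₁), with C_p = 5R/2 = 20.79 J mol⁻¹ K⁻¹ for a monoatomic ideal gas.
ΔS = 4.49 × [20.79 × ln(203/256) − 8.314 × ln(3110/726)] = -76 J/K.

ΔS = -76 J/K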